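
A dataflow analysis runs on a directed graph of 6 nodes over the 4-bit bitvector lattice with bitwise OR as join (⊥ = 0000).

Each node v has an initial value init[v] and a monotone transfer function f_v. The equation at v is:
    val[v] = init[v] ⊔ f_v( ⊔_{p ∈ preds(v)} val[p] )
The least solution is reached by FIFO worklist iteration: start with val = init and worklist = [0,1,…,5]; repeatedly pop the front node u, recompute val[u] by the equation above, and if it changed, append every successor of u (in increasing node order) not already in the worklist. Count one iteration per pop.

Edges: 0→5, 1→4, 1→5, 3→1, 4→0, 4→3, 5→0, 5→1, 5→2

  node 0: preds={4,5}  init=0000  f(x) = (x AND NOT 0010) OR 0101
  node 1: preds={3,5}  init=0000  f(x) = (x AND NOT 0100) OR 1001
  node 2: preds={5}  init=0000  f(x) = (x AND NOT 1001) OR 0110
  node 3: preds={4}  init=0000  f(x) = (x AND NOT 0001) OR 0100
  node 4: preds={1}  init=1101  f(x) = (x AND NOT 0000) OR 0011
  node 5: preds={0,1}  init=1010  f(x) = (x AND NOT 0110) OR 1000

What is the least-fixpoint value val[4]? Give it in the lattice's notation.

Trace (11 dequeues):
  [1] u=0 | in 1111 | out 1101 | prev 0000 | push {}
  [2] u=1 | in 1010 | out 1011 | prev 0000 | push {}
  [3] u=2 | in 1010 | out 0110 | prev 0000 | push {}
  [4] u=3 | in 1101 | out 1100 | prev 0000 | push {1}
  [5] u=4 | in 1011 | out 1111 | prev 1101 | push {0,3}
  [6] u=5 | in 1111 | out 1011 | prev 1010 | push {2}
  [7] u=1 | in 1111 | out 1011 | ==
  [8] u=0 | in 1111 | out 1101 | ==
  [9] u=3 | in 1111 | out 1110 | prev 1100 | push {1}
  [10] u=2 | in 1011 | out 0110 | ==
  [11] u=1 | in 1111 | out 1011 | ==

Converged values:
  [0] 1101
  [1] 1011
  [2] 0110
  [3] 1110
  [4] 1111
  [5] 1011

1111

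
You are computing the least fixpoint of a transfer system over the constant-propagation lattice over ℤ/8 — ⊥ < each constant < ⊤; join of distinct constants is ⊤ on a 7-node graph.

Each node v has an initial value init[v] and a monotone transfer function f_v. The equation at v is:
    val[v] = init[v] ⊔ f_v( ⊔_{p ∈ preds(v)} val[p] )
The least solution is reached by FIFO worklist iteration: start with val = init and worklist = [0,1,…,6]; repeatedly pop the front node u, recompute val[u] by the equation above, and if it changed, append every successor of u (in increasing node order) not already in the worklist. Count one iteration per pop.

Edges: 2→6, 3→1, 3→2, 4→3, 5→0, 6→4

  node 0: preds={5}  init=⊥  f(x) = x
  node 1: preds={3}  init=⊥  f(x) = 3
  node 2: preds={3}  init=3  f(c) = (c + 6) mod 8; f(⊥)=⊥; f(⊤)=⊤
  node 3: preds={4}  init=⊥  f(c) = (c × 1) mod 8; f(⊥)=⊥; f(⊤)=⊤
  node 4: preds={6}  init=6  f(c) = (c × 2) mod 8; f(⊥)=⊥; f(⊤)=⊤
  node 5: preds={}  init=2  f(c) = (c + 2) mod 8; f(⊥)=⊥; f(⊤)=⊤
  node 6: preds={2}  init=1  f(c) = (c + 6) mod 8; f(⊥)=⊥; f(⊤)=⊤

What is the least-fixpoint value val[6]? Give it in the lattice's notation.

Trace (14 dequeues):
  [1] u=0 | in 2 | out 2 | prev ⊥ | push {}
  [2] u=1 | in ⊥ | out 3 | prev ⊥ | push {}
  [3] u=2 | in ⊥ | out 3 | ==
  [4] u=3 | in 6 | out 6 | prev ⊥ | push {1,2}
  [5] u=4 | in 1 | out ⊤ | prev 6 | push {3}
  [6] u=5 | in ⊥ | out 2 | ==
  [7] u=6 | in 3 | out 1 | ==
  [8] u=1 | in 6 | out 3 | ==
  [9] u=2 | in 6 | out ⊤ | prev 3 | push {6}
  [10] u=3 | in ⊤ | out ⊤ | prev 6 | push {1,2}
  [11] u=6 | in ⊤ | out ⊤ | prev 1 | push {4}
  [12] u=1 | in ⊤ | out 3 | ==
  [13] u=2 | in ⊤ | out ⊤ | ==
  [14] u=4 | in ⊤ | out ⊤ | ==

Converged values:
  [0] 2
  [1] 3
  [2] ⊤
  [3] ⊤
  [4] ⊤
  [5] 2
  [6] ⊤

⊤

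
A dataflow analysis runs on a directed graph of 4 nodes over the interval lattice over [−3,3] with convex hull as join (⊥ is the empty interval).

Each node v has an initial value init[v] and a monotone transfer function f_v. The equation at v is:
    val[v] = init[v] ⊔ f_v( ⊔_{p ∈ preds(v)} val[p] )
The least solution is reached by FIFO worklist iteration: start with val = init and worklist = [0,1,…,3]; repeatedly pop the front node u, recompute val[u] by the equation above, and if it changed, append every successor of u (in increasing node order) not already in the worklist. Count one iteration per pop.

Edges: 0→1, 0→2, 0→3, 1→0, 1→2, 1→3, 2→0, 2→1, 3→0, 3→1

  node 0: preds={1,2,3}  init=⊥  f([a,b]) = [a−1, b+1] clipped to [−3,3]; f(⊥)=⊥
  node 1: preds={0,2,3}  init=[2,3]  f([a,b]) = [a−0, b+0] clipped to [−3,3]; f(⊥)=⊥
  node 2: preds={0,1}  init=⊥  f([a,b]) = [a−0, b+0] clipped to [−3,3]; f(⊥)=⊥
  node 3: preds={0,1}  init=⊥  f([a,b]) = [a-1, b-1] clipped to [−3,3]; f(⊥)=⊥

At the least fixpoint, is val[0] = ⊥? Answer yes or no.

no

Iteration log — 14 steps:
  step 1. node 0  ⊔preds=[2,3]  new=[1,3]  old=⊥  +wl: 
  step 2. node 1  ⊔preds=[1,3]  new=[1,3]  old=[2,3]  +wl: 0
  step 3. node 2  ⊔preds=[1,3]  new=[1,3]  old=⊥  +wl: 1
  step 4. node 3  ⊔preds=[1,3]  new=[0,2]  old=⊥  +wl: 
  step 5. node 0  ⊔preds=[0,3]  new=[-1,3]  old=[1,3]  +wl: 2,3
  step 6. node 1  ⊔preds=[-1,3]  new=[-1,3]  old=[1,3]  +wl: 0
  step 7. node 2  ⊔preds=[-1,3]  new=[-1,3]  old=[1,3]  +wl: 1
  step 8. node 3  ⊔preds=[-1,3]  new=[-2,2]  old=[0,2]  +wl: 
  step 9. node 0  ⊔preds=[-2,3]  new=[-3,3]  old=[-1,3]  +wl: 2,3
  step 10. node 1  ⊔preds=[-3,3]  new=[-3,3]  old=[-1,3]  +wl: 0
  step 11. node 2  ⊔preds=[-3,3]  new=[-3,3]  old=[-1,3]  +wl: 1
  step 12. node 3  ⊔preds=[-3,3]  new=[-3,2]  old=[-2,2]  +wl: 
  step 13. node 0  ⊔preds=[-3,3]  new=[-3,3]  stable
  step 14. node 1  ⊔preds=[-3,3]  new=[-3,3]  stable

Least fixpoint reached:
  node 0: [-3,3]
  node 1: [-3,3]
  node 2: [-3,3]
  node 3: [-3,2]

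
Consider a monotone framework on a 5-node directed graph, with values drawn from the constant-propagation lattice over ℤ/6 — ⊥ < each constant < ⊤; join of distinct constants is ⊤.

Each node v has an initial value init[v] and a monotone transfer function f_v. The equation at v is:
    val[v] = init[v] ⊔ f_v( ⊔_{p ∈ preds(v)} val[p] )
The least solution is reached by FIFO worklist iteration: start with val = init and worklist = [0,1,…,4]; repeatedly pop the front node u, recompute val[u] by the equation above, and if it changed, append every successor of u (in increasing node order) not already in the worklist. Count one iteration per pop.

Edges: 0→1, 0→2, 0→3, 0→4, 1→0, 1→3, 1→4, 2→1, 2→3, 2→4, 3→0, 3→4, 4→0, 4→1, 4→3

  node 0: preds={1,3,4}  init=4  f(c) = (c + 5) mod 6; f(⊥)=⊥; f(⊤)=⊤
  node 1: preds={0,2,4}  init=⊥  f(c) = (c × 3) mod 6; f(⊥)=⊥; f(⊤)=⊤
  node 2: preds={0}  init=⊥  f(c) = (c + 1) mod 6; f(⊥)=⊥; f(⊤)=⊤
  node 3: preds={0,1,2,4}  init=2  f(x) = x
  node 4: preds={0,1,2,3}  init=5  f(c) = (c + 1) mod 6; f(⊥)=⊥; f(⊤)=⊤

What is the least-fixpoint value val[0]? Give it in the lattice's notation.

⊤

Worklist (8 pops):
  #1 pop 0: in=⊤ → ⊤ (was 4); enqueue []
  #2 pop 1: in=⊤ → ⊤ (was ⊥); enqueue [0]
  #3 pop 2: in=⊤ → ⊤ (was ⊥); enqueue [1]
  #4 pop 3: in=⊤ → ⊤ (was 2); enqueue []
  #5 pop 4: in=⊤ → ⊤ (was 5); enqueue [3]
  #6 pop 0: in=⊤ → ⊤ (no change)
  #7 pop 1: in=⊤ → ⊤ (no change)
  #8 pop 3: in=⊤ → ⊤ (no change)

Fixpoint:
  val[0] = ⊤
  val[1] = ⊤
  val[2] = ⊤
  val[3] = ⊤
  val[4] = ⊤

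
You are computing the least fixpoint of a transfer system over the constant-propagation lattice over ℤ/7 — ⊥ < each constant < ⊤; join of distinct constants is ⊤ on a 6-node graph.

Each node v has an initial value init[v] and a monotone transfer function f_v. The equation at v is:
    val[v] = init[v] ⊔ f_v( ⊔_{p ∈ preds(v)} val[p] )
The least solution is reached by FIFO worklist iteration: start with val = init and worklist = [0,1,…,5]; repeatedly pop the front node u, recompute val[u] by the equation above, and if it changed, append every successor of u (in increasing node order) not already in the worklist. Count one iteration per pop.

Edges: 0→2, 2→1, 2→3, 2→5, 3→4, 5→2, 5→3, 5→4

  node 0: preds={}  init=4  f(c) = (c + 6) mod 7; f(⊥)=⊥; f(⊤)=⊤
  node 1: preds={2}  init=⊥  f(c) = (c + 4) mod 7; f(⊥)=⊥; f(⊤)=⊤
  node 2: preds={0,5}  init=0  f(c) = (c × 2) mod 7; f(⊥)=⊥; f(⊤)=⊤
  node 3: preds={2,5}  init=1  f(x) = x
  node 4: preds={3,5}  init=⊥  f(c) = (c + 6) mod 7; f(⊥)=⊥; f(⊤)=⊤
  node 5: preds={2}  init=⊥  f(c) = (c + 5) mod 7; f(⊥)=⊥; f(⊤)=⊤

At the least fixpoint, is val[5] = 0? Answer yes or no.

no

Iteration log — 10 steps:
  step 1. node 0  ⊔preds=⊥  new=4  stable
  step 2. node 1  ⊔preds=0  new=4  old=⊥  +wl: 
  step 3. node 2  ⊔preds=4  new=⊤  old=0  +wl: 1
  step 4. node 3  ⊔preds=⊤  new=⊤  old=1  +wl: 
  step 5. node 4  ⊔preds=⊤  new=⊤  old=⊥  +wl: 
  step 6. node 5  ⊔preds=⊤  new=⊤  old=⊥  +wl: 2,3,4
  step 7. node 1  ⊔preds=⊤  new=⊤  old=4  +wl: 
  step 8. node 2  ⊔preds=⊤  new=⊤  stable
  step 9. node 3  ⊔preds=⊤  new=⊤  stable
  step 10. node 4  ⊔preds=⊤  new=⊤  stable

Least fixpoint reached:
  node 0: 4
  node 1: ⊤
  node 2: ⊤
  node 3: ⊤
  node 4: ⊤
  node 5: ⊤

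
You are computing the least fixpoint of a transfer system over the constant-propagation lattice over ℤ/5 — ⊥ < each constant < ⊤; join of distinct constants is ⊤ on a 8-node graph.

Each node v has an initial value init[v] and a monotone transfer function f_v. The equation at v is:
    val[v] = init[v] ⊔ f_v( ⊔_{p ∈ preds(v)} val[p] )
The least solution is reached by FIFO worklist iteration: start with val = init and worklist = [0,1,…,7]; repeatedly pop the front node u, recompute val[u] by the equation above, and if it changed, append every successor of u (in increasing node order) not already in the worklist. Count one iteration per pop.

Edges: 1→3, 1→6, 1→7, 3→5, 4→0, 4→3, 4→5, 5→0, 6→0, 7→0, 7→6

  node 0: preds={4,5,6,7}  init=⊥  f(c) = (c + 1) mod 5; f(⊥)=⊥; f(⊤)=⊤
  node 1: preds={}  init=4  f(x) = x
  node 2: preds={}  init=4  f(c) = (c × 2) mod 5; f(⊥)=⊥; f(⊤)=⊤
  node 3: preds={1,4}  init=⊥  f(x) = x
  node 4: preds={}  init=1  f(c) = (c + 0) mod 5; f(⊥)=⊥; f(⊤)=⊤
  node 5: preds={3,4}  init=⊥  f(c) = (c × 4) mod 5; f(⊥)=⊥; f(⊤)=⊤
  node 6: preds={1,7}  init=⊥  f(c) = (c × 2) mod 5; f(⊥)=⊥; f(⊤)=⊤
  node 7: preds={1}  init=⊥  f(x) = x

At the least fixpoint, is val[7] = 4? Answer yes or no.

Trace (10 dequeues):
  [1] u=0 | in 1 | out 2 | prev ⊥ | push {}
  [2] u=1 | in ⊥ | out 4 | ==
  [3] u=2 | in ⊥ | out 4 | ==
  [4] u=3 | in ⊤ | out ⊤ | prev ⊥ | push {}
  [5] u=4 | in ⊥ | out 1 | ==
  [6] u=5 | in ⊤ | out ⊤ | prev ⊥ | push {0}
  [7] u=6 | in 4 | out 3 | prev ⊥ | push {}
  [8] u=7 | in 4 | out 4 | prev ⊥ | push {6}
  [9] u=0 | in ⊤ | out ⊤ | prev 2 | push {}
  [10] u=6 | in 4 | out 3 | ==

Converged values:
  [0] ⊤
  [1] 4
  [2] 4
  [3] ⊤
  [4] 1
  [5] ⊤
  [6] 3
  [7] 4

yes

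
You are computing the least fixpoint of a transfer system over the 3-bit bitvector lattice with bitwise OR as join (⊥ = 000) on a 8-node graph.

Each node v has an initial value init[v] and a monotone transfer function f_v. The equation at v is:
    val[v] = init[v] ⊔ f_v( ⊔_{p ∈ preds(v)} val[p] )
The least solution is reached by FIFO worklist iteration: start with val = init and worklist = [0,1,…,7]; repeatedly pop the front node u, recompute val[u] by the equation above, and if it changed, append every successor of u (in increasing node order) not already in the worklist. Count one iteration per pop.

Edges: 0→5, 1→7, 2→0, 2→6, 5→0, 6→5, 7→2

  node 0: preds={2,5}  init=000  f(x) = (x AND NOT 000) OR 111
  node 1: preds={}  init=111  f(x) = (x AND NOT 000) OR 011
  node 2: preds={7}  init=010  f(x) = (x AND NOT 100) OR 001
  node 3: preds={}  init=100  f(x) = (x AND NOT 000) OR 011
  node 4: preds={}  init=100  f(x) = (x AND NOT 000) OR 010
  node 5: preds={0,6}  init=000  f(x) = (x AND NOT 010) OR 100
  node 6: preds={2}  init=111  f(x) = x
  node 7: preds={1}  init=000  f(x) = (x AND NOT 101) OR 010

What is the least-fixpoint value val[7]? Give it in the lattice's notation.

010

Iteration log — 10 steps:
  step 1. node 0  ⊔preds=010  new=111  old=000  +wl: 
  step 2. node 1  ⊔preds=000  new=111  stable
  step 3. node 2  ⊔preds=000  new=011  old=010  +wl: 0
  step 4. node 3  ⊔preds=000  new=111  old=100  +wl: 
  step 5. node 4  ⊔preds=000  new=110  old=100  +wl: 
  step 6. node 5  ⊔preds=111  new=101  old=000  +wl: 
  step 7. node 6  ⊔preds=011  new=111  stable
  step 8. node 7  ⊔preds=111  new=010  old=000  +wl: 2
  step 9. node 0  ⊔preds=111  new=111  stable
  step 10. node 2  ⊔preds=010  new=011  stable

Least fixpoint reached:
  node 0: 111
  node 1: 111
  node 2: 011
  node 3: 111
  node 4: 110
  node 5: 101
  node 6: 111
  node 7: 010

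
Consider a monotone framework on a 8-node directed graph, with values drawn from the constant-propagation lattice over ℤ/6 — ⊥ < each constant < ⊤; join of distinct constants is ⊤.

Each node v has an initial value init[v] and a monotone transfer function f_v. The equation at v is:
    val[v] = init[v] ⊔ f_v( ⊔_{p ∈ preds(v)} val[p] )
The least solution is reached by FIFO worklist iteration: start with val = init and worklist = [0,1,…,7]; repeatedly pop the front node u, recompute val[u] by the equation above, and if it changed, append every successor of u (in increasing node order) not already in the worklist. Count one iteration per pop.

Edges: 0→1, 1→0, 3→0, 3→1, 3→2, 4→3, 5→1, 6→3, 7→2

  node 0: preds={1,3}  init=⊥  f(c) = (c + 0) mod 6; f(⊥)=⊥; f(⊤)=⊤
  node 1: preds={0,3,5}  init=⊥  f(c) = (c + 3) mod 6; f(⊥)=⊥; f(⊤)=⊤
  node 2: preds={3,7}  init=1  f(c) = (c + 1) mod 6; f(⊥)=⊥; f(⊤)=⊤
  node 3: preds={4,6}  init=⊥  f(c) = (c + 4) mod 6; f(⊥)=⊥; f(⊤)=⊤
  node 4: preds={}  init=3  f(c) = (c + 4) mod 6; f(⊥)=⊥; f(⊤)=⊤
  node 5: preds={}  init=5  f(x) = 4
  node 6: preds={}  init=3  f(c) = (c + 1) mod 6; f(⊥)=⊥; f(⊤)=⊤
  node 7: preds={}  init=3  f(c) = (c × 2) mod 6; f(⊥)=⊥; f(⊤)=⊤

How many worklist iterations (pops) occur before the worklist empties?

Trace (12 dequeues):
  [1] u=0 | in ⊥ | out ⊥ | ==
  [2] u=1 | in 5 | out 2 | prev ⊥ | push {0}
  [3] u=2 | in 3 | out ⊤ | prev 1 | push {}
  [4] u=3 | in 3 | out 1 | prev ⊥ | push {1,2}
  [5] u=4 | in ⊥ | out 3 | ==
  [6] u=5 | in ⊥ | out ⊤ | prev 5 | push {}
  [7] u=6 | in ⊥ | out 3 | ==
  [8] u=7 | in ⊥ | out 3 | ==
  [9] u=0 | in ⊤ | out ⊤ | prev ⊥ | push {}
  [10] u=1 | in ⊤ | out ⊤ | prev 2 | push {0}
  [11] u=2 | in ⊤ | out ⊤ | ==
  [12] u=0 | in ⊤ | out ⊤ | ==

Converged values:
  [0] ⊤
  [1] ⊤
  [2] ⊤
  [3] 1
  [4] 3
  [5] ⊤
  [6] 3
  [7] 3

12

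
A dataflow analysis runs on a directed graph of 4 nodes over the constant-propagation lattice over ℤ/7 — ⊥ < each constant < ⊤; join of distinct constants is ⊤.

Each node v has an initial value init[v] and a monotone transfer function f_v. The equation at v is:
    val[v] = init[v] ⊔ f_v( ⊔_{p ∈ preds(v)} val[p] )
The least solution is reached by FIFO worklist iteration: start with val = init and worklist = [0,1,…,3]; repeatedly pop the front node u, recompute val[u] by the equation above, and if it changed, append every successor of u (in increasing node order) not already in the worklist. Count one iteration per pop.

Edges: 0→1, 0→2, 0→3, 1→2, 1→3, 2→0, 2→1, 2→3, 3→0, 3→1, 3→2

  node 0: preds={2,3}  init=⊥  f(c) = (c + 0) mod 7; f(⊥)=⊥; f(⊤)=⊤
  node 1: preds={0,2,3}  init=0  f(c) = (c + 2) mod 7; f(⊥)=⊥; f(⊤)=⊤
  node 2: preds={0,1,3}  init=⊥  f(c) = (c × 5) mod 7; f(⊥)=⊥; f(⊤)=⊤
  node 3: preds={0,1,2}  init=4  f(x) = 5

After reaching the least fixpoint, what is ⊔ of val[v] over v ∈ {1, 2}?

Trace (8 dequeues):
  [1] u=0 | in 4 | out 4 | prev ⊥ | push {}
  [2] u=1 | in 4 | out ⊤ | prev 0 | push {}
  [3] u=2 | in ⊤ | out ⊤ | prev ⊥ | push {0,1}
  [4] u=3 | in ⊤ | out ⊤ | prev 4 | push {2}
  [5] u=0 | in ⊤ | out ⊤ | prev 4 | push {3}
  [6] u=1 | in ⊤ | out ⊤ | ==
  [7] u=2 | in ⊤ | out ⊤ | ==
  [8] u=3 | in ⊤ | out ⊤ | ==

Converged values:
  [0] ⊤
  [1] ⊤
  [2] ⊤
  [3] ⊤

⊤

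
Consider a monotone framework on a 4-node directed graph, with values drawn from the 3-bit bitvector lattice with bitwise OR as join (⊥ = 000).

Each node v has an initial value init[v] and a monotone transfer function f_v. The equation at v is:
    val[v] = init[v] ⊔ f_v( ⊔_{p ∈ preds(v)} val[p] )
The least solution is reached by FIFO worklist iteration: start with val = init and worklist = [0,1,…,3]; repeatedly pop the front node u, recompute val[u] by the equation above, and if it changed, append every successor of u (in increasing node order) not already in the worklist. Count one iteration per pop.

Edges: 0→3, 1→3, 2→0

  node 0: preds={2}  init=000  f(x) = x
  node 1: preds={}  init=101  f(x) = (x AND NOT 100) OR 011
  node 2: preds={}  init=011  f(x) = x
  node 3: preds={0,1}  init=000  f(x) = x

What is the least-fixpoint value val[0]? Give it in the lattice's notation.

Trace (4 dequeues):
  [1] u=0 | in 011 | out 011 | prev 000 | push {}
  [2] u=1 | in 000 | out 111 | prev 101 | push {}
  [3] u=2 | in 000 | out 011 | ==
  [4] u=3 | in 111 | out 111 | prev 000 | push {}

Converged values:
  [0] 011
  [1] 111
  [2] 011
  [3] 111

011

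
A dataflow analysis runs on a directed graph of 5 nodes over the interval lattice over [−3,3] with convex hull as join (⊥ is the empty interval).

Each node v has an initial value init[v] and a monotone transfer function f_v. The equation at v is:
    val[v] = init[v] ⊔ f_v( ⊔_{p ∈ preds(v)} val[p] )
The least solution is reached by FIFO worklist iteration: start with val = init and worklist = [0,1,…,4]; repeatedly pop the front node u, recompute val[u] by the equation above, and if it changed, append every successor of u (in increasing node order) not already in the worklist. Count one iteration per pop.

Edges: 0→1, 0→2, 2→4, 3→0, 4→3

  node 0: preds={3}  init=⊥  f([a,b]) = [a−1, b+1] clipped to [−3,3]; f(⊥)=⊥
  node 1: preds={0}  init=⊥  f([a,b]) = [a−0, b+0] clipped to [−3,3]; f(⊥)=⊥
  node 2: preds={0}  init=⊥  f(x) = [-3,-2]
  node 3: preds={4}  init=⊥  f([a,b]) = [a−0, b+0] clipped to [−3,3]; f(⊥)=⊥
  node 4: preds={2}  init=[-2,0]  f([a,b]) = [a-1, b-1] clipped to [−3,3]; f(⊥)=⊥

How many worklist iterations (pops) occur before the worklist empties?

Iteration log — 10 steps:
  step 1. node 0  ⊔preds=⊥  new=⊥  stable
  step 2. node 1  ⊔preds=⊥  new=⊥  stable
  step 3. node 2  ⊔preds=⊥  new=[-3,-2]  old=⊥  +wl: 
  step 4. node 3  ⊔preds=[-2,0]  new=[-2,0]  old=⊥  +wl: 0
  step 5. node 4  ⊔preds=[-3,-2]  new=[-3,0]  old=[-2,0]  +wl: 3
  step 6. node 0  ⊔preds=[-2,0]  new=[-3,1]  old=⊥  +wl: 1,2
  step 7. node 3  ⊔preds=[-3,0]  new=[-3,0]  old=[-2,0]  +wl: 0
  step 8. node 1  ⊔preds=[-3,1]  new=[-3,1]  old=⊥  +wl: 
  step 9. node 2  ⊔preds=[-3,1]  new=[-3,-2]  stable
  step 10. node 0  ⊔preds=[-3,0]  new=[-3,1]  stable

Least fixpoint reached:
  node 0: [-3,1]
  node 1: [-3,1]
  node 2: [-3,-2]
  node 3: [-3,0]
  node 4: [-3,0]

10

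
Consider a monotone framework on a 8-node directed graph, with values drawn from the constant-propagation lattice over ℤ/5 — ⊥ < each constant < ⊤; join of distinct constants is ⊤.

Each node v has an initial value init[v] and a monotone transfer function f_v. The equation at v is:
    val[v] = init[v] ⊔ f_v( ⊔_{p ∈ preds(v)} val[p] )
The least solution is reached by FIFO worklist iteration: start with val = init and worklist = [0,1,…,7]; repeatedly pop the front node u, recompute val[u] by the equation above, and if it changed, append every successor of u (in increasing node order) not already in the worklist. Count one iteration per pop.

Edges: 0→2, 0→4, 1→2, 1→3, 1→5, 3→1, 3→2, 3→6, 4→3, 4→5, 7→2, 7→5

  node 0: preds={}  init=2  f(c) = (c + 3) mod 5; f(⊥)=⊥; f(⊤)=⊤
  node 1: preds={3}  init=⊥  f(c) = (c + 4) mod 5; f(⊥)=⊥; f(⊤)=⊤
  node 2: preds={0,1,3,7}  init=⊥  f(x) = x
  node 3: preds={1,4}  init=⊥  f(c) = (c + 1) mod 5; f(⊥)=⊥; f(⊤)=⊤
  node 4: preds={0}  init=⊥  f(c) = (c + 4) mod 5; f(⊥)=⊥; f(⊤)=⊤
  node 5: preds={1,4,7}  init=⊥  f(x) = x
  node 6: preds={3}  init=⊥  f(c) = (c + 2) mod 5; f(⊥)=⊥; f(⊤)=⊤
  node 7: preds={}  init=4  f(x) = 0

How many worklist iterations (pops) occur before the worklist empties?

16

Worklist (16 pops):
  #1 pop 0: in=⊥ → 2 (no change)
  #2 pop 1: in=⊥ → ⊥ (no change)
  #3 pop 2: in=⊤ → ⊤ (was ⊥); enqueue []
  #4 pop 3: in=⊥ → ⊥ (no change)
  #5 pop 4: in=2 → 1 (was ⊥); enqueue [3]
  #6 pop 5: in=⊤ → ⊤ (was ⊥); enqueue []
  #7 pop 6: in=⊥ → ⊥ (no change)
  #8 pop 7: in=⊥ → ⊤ (was 4); enqueue [2,5]
  #9 pop 3: in=1 → 2 (was ⊥); enqueue [1,6]
  #10 pop 2: in=⊤ → ⊤ (no change)
  #11 pop 5: in=⊤ → ⊤ (no change)
  #12 pop 1: in=2 → 1 (was ⊥); enqueue [2,3,5]
  #13 pop 6: in=2 → 4 (was ⊥); enqueue []
  #14 pop 2: in=⊤ → ⊤ (no change)
  #15 pop 3: in=1 → 2 (no change)
  #16 pop 5: in=⊤ → ⊤ (no change)

Fixpoint:
  val[0] = 2
  val[1] = 1
  val[2] = ⊤
  val[3] = 2
  val[4] = 1
  val[5] = ⊤
  val[6] = 4
  val[7] = ⊤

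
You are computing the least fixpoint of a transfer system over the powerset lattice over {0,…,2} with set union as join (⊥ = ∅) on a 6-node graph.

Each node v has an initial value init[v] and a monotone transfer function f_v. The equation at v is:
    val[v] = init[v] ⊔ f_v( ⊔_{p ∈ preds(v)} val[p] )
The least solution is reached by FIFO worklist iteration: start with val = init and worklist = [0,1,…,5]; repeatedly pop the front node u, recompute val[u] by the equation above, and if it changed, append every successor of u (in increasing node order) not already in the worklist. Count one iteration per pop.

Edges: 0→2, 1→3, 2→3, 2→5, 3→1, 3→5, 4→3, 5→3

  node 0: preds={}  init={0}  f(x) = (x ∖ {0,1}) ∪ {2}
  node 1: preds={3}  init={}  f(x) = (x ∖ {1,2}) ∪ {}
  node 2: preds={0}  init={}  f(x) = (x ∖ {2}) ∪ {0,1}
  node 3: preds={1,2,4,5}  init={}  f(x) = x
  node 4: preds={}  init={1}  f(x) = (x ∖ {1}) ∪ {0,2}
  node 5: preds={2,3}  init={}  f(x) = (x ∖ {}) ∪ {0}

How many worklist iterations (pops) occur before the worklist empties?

11

Trace (11 dequeues):
  [1] u=0 | in {} | out {0,2} | prev {0} | push {}
  [2] u=1 | in {} | out {} | ==
  [3] u=2 | in {0,2} | out {0,1} | prev {} | push {}
  [4] u=3 | in {0,1} | out {0,1} | prev {} | push {1}
  [5] u=4 | in {} | out {0,1,2} | prev {1} | push {3}
  [6] u=5 | in {0,1} | out {0,1} | prev {} | push {}
  [7] u=1 | in {0,1} | out {0} | prev {} | push {}
  [8] u=3 | in {0,1,2} | out {0,1,2} | prev {0,1} | push {1,5}
  [9] u=1 | in {0,1,2} | out {0} | ==
  [10] u=5 | in {0,1,2} | out {0,1,2} | prev {0,1} | push {3}
  [11] u=3 | in {0,1,2} | out {0,1,2} | ==

Converged values:
  [0] {0,2}
  [1] {0}
  [2] {0,1}
  [3] {0,1,2}
  [4] {0,1,2}
  [5] {0,1,2}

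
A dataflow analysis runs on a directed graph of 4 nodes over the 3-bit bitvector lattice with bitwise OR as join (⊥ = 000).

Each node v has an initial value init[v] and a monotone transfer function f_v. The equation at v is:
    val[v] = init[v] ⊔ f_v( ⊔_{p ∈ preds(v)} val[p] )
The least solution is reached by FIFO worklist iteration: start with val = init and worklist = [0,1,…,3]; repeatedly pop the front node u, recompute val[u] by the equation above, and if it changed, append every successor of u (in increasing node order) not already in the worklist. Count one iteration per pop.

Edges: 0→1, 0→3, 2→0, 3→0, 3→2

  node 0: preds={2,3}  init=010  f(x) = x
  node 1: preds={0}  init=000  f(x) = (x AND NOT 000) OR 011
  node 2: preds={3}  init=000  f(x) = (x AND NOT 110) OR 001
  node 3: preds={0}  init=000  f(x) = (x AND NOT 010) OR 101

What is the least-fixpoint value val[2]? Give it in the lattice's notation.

001

Iteration log — 8 steps:
  step 1. node 0  ⊔preds=000  new=010  stable
  step 2. node 1  ⊔preds=010  new=011  old=000  +wl: 
  step 3. node 2  ⊔preds=000  new=001  old=000  +wl: 0
  step 4. node 3  ⊔preds=010  new=101  old=000  +wl: 2
  step 5. node 0  ⊔preds=101  new=111  old=010  +wl: 1,3
  step 6. node 2  ⊔preds=101  new=001  stable
  step 7. node 1  ⊔preds=111  new=111  old=011  +wl: 
  step 8. node 3  ⊔preds=111  new=101  stable

Least fixpoint reached:
  node 0: 111
  node 1: 111
  node 2: 001
  node 3: 101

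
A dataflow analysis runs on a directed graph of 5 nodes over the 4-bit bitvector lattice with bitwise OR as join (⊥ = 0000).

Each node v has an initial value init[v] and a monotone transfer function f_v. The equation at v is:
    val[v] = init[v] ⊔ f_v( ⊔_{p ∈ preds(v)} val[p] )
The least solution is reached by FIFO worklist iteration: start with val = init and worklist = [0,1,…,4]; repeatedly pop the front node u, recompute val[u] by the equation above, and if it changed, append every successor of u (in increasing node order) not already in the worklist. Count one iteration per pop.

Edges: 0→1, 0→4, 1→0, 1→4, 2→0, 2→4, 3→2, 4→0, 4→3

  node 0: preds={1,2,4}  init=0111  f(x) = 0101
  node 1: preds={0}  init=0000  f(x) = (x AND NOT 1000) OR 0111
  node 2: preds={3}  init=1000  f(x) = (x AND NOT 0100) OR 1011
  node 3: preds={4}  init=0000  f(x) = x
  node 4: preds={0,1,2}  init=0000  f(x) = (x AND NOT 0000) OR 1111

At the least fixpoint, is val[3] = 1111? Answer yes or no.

yes

Worklist (8 pops):
  #1 pop 0: in=1000 → 0111 (no change)
  #2 pop 1: in=0111 → 0111 (was 0000); enqueue [0]
  #3 pop 2: in=0000 → 1011 (was 1000); enqueue []
  #4 pop 3: in=0000 → 0000 (no change)
  #5 pop 4: in=1111 → 1111 (was 0000); enqueue [3]
  #6 pop 0: in=1111 → 0111 (no change)
  #7 pop 3: in=1111 → 1111 (was 0000); enqueue [2]
  #8 pop 2: in=1111 → 1011 (no change)

Fixpoint:
  val[0] = 0111
  val[1] = 0111
  val[2] = 1011
  val[3] = 1111
  val[4] = 1111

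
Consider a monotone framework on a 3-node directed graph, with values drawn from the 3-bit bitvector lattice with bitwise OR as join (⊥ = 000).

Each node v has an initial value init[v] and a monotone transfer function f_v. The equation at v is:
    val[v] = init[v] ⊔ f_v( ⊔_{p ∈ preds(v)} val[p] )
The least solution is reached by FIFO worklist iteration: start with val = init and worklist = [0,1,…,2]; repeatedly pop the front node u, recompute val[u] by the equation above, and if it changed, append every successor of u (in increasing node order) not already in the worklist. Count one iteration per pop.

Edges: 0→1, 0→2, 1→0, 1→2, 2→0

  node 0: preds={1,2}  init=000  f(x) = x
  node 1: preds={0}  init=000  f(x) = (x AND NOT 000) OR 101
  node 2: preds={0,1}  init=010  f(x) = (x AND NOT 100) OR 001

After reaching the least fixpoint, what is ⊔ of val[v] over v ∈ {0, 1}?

111

Trace (6 dequeues):
  [1] u=0 | in 010 | out 010 | prev 000 | push {}
  [2] u=1 | in 010 | out 111 | prev 000 | push {0}
  [3] u=2 | in 111 | out 011 | prev 010 | push {}
  [4] u=0 | in 111 | out 111 | prev 010 | push {1,2}
  [5] u=1 | in 111 | out 111 | ==
  [6] u=2 | in 111 | out 011 | ==

Converged values:
  [0] 111
  [1] 111
  [2] 011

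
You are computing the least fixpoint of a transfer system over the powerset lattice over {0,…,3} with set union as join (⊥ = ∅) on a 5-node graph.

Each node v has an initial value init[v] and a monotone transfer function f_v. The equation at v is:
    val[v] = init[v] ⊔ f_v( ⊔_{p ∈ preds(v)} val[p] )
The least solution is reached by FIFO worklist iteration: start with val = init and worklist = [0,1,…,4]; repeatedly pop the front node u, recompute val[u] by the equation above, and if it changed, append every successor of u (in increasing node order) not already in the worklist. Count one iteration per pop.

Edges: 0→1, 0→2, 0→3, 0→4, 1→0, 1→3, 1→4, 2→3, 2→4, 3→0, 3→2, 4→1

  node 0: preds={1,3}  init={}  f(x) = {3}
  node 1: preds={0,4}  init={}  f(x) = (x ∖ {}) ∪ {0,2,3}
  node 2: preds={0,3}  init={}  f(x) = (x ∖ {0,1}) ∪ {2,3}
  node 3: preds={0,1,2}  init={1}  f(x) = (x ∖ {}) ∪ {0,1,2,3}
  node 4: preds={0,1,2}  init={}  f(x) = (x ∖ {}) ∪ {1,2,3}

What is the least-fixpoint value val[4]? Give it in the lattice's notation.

Trace (11 dequeues):
  [1] u=0 | in {1} | out {3} | prev {} | push {}
  [2] u=1 | in {3} | out {0,2,3} | prev {} | push {0}
  [3] u=2 | in {1,3} | out {2,3} | prev {} | push {}
  [4] u=3 | in {0,2,3} | out {0,1,2,3} | prev {1} | push {2}
  [5] u=4 | in {0,2,3} | out {0,1,2,3} | prev {} | push {1}
  [6] u=0 | in {0,1,2,3} | out {3} | ==
  [7] u=2 | in {0,1,2,3} | out {2,3} | ==
  [8] u=1 | in {0,1,2,3} | out {0,1,2,3} | prev {0,2,3} | push {0,3,4}
  [9] u=0 | in {0,1,2,3} | out {3} | ==
  [10] u=3 | in {0,1,2,3} | out {0,1,2,3} | ==
  [11] u=4 | in {0,1,2,3} | out {0,1,2,3} | ==

Converged values:
  [0] {3}
  [1] {0,1,2,3}
  [2] {2,3}
  [3] {0,1,2,3}
  [4] {0,1,2,3}

{0,1,2,3}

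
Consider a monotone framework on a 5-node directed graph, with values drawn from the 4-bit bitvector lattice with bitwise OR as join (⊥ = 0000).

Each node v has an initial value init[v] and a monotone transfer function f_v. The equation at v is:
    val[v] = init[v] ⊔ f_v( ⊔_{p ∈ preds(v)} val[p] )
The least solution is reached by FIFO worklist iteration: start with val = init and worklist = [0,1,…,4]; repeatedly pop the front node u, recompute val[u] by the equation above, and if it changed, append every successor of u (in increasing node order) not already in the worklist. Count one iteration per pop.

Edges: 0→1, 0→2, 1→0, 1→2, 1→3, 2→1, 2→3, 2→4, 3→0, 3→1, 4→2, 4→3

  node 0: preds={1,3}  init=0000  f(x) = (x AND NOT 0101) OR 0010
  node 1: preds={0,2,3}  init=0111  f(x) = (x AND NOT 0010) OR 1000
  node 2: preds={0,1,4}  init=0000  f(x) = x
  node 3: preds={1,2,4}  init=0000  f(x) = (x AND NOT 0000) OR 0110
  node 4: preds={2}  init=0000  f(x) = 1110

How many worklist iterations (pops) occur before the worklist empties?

9

Trace (9 dequeues):
  [1] u=0 | in 0111 | out 0010 | prev 0000 | push {}
  [2] u=1 | in 0010 | out 1111 | prev 0111 | push {0}
  [3] u=2 | in 1111 | out 1111 | prev 0000 | push {1}
  [4] u=3 | in 1111 | out 1111 | prev 0000 | push {}
  [5] u=4 | in 1111 | out 1110 | prev 0000 | push {2,3}
  [6] u=0 | in 1111 | out 1010 | prev 0010 | push {}
  [7] u=1 | in 1111 | out 1111 | ==
  [8] u=2 | in 1111 | out 1111 | ==
  [9] u=3 | in 1111 | out 1111 | ==

Converged values:
  [0] 1010
  [1] 1111
  [2] 1111
  [3] 1111
  [4] 1110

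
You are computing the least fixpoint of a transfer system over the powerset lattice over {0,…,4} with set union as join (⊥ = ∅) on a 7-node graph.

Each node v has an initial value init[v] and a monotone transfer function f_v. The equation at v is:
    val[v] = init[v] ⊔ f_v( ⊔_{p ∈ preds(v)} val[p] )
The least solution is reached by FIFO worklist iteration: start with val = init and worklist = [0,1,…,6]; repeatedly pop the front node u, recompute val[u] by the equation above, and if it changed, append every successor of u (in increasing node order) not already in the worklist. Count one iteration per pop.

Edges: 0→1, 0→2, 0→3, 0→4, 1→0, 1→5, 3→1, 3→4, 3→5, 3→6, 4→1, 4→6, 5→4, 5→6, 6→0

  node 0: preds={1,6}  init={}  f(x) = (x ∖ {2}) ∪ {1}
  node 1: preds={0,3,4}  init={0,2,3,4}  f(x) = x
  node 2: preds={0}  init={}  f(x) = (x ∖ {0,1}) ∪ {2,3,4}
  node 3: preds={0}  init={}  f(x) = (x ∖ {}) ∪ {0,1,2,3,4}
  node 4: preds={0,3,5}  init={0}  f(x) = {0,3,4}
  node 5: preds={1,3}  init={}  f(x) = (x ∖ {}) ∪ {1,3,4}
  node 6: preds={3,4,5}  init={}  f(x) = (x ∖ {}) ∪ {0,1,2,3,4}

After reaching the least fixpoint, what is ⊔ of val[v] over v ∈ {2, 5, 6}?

{0,1,2,3,4}

Worklist (10 pops):
  #1 pop 0: in={0,2,3,4} → {0,1,3,4} (was {}); enqueue []
  #2 pop 1: in={0,1,3,4} → {0,1,2,3,4} (was {0,2,3,4}); enqueue [0]
  #3 pop 2: in={0,1,3,4} → {2,3,4} (was {}); enqueue []
  #4 pop 3: in={0,1,3,4} → {0,1,2,3,4} (was {}); enqueue [1]
  #5 pop 4: in={0,1,2,3,4} → {0,3,4} (was {0}); enqueue []
  #6 pop 5: in={0,1,2,3,4} → {0,1,2,3,4} (was {}); enqueue [4]
  #7 pop 6: in={0,1,2,3,4} → {0,1,2,3,4} (was {}); enqueue []
  #8 pop 0: in={0,1,2,3,4} → {0,1,3,4} (no change)
  #9 pop 1: in={0,1,2,3,4} → {0,1,2,3,4} (no change)
  #10 pop 4: in={0,1,2,3,4} → {0,3,4} (no change)

Fixpoint:
  val[0] = {0,1,3,4}
  val[1] = {0,1,2,3,4}
  val[2] = {2,3,4}
  val[3] = {0,1,2,3,4}
  val[4] = {0,3,4}
  val[5] = {0,1,2,3,4}
  val[6] = {0,1,2,3,4}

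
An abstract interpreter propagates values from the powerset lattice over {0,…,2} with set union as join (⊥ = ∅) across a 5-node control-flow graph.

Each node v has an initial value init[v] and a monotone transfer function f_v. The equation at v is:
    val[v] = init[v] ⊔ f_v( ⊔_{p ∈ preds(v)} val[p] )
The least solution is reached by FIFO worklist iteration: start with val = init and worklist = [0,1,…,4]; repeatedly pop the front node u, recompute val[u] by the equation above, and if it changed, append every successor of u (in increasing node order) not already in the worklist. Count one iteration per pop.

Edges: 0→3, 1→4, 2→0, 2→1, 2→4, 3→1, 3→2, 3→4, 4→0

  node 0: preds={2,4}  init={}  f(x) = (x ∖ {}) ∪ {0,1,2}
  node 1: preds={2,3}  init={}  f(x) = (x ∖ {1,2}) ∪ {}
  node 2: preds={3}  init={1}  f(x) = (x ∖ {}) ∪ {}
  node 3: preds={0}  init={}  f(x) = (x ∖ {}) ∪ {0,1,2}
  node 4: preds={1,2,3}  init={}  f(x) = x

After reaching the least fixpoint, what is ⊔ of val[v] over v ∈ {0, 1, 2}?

{0,1,2}

Iteration log — 10 steps:
  step 1. node 0  ⊔preds={1}  new={0,1,2}  old={}  +wl: 
  step 2. node 1  ⊔preds={1}  new={}  stable
  step 3. node 2  ⊔preds={}  new={1}  stable
  step 4. node 3  ⊔preds={0,1,2}  new={0,1,2}  old={}  +wl: 1,2
  step 5. node 4  ⊔preds={0,1,2}  new={0,1,2}  old={}  +wl: 0
  step 6. node 1  ⊔preds={0,1,2}  new={0}  old={}  +wl: 4
  step 7. node 2  ⊔preds={0,1,2}  new={0,1,2}  old={1}  +wl: 1
  step 8. node 0  ⊔preds={0,1,2}  new={0,1,2}  stable
  step 9. node 4  ⊔preds={0,1,2}  new={0,1,2}  stable
  step 10. node 1  ⊔preds={0,1,2}  new={0}  stable

Least fixpoint reached:
  node 0: {0,1,2}
  node 1: {0}
  node 2: {0,1,2}
  node 3: {0,1,2}
  node 4: {0,1,2}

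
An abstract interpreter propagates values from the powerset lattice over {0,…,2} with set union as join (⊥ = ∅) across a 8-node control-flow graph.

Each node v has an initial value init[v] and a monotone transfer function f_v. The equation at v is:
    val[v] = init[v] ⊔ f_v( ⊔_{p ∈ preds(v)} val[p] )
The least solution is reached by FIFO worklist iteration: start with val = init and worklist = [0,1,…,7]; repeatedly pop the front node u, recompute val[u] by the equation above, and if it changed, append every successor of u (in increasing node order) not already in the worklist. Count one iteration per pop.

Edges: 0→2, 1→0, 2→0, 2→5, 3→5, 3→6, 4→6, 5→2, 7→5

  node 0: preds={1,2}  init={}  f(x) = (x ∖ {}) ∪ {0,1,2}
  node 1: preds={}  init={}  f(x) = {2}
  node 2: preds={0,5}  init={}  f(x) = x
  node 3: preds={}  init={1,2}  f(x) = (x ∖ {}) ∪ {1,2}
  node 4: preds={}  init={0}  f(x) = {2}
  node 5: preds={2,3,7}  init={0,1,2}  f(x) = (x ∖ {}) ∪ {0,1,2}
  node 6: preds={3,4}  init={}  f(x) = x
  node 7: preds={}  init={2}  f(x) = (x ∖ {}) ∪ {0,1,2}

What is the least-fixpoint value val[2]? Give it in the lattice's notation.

{0,1,2}

Worklist (10 pops):
  #1 pop 0: in={} → {0,1,2} (was {}); enqueue []
  #2 pop 1: in={} → {2} (was {}); enqueue [0]
  #3 pop 2: in={0,1,2} → {0,1,2} (was {}); enqueue []
  #4 pop 3: in={} → {1,2} (no change)
  #5 pop 4: in={} → {0,2} (was {0}); enqueue []
  #6 pop 5: in={0,1,2} → {0,1,2} (no change)
  #7 pop 6: in={0,1,2} → {0,1,2} (was {}); enqueue []
  #8 pop 7: in={} → {0,1,2} (was {2}); enqueue [5]
  #9 pop 0: in={0,1,2} → {0,1,2} (no change)
  #10 pop 5: in={0,1,2} → {0,1,2} (no change)

Fixpoint:
  val[0] = {0,1,2}
  val[1] = {2}
  val[2] = {0,1,2}
  val[3] = {1,2}
  val[4] = {0,2}
  val[5] = {0,1,2}
  val[6] = {0,1,2}
  val[7] = {0,1,2}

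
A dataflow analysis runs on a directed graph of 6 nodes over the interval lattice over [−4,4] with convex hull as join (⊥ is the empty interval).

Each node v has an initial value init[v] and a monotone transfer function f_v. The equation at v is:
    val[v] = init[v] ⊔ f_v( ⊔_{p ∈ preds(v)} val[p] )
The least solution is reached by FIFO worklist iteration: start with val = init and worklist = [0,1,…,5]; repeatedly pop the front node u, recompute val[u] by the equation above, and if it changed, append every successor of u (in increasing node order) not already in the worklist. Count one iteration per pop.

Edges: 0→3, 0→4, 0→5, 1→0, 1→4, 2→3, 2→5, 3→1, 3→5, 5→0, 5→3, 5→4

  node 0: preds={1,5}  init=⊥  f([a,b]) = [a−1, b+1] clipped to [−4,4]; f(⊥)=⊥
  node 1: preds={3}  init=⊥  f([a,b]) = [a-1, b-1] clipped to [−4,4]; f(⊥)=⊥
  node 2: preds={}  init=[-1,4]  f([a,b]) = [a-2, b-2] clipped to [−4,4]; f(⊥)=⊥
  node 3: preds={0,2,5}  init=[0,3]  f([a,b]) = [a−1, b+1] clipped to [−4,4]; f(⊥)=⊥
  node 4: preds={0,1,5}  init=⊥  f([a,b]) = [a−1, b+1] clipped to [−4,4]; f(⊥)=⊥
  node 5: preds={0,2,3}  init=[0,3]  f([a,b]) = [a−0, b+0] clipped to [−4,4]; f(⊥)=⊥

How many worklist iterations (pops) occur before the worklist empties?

17

Trace (17 dequeues):
  [1] u=0 | in [0,3] | out [-1,4] | prev ⊥ | push {}
  [2] u=1 | in [0,3] | out [-1,2] | prev ⊥ | push {0}
  [3] u=2 | in ⊥ | out [-1,4] | ==
  [4] u=3 | in [-1,4] | out [-2,4] | prev [0,3] | push {1}
  [5] u=4 | in [-1,4] | out [-2,4] | prev ⊥ | push {}
  [6] u=5 | in [-2,4] | out [-2,4] | prev [0,3] | push {3,4}
  [7] u=0 | in [-2,4] | out [-3,4] | prev [-1,4] | push {5}
  [8] u=1 | in [-2,4] | out [-3,3] | prev [-1,2] | push {0}
  [9] u=3 | in [-3,4] | out [-4,4] | prev [-2,4] | push {1}
  [10] u=4 | in [-3,4] | out [-4,4] | prev [-2,4] | push {}
  [11] u=5 | in [-4,4] | out [-4,4] | prev [-2,4] | push {3,4}
  [12] u=0 | in [-4,4] | out [-4,4] | prev [-3,4] | push {5}
  [13] u=1 | in [-4,4] | out [-4,3] | prev [-3,3] | push {0}
  [14] u=3 | in [-4,4] | out [-4,4] | ==
  [15] u=4 | in [-4,4] | out [-4,4] | ==
  [16] u=5 | in [-4,4] | out [-4,4] | ==
  [17] u=0 | in [-4,4] | out [-4,4] | ==

Converged values:
  [0] [-4,4]
  [1] [-4,3]
  [2] [-1,4]
  [3] [-4,4]
  [4] [-4,4]
  [5] [-4,4]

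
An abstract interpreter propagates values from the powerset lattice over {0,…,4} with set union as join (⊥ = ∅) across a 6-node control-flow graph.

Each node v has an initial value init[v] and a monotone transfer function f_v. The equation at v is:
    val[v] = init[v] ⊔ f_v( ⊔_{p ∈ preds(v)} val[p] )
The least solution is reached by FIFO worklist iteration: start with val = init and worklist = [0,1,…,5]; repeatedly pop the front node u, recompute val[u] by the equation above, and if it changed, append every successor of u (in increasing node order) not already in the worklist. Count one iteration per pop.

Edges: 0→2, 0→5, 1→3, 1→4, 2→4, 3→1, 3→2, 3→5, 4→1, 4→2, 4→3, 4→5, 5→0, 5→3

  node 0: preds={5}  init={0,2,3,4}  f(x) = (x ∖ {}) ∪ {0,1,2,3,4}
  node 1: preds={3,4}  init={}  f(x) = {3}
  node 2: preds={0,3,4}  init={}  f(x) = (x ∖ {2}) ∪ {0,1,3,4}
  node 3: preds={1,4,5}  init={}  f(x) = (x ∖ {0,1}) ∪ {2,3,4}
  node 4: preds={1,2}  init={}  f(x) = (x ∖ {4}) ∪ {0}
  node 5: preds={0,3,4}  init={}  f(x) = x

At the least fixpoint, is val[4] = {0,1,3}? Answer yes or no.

Trace (10 dequeues):
  [1] u=0 | in {} | out {0,1,2,3,4} | prev {0,2,3,4} | push {}
  [2] u=1 | in {} | out {3} | prev {} | push {}
  [3] u=2 | in {0,1,2,3,4} | out {0,1,3,4} | prev {} | push {}
  [4] u=3 | in {3} | out {2,3,4} | prev {} | push {1,2}
  [5] u=4 | in {0,1,3,4} | out {0,1,3} | prev {} | push {3}
  [6] u=5 | in {0,1,2,3,4} | out {0,1,2,3,4} | prev {} | push {0}
  [7] u=1 | in {0,1,2,3,4} | out {3} | ==
  [8] u=2 | in {0,1,2,3,4} | out {0,1,3,4} | ==
  [9] u=3 | in {0,1,2,3,4} | out {2,3,4} | ==
  [10] u=0 | in {0,1,2,3,4} | out {0,1,2,3,4} | ==

Converged values:
  [0] {0,1,2,3,4}
  [1] {3}
  [2] {0,1,3,4}
  [3] {2,3,4}
  [4] {0,1,3}
  [5] {0,1,2,3,4}

yes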